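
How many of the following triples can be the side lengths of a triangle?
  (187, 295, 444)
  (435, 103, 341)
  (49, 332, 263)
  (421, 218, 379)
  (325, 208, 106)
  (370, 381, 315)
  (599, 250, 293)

4

(187,295,444): 187+295 > 444 → valid
(103,341,435): 103+341 > 435 → valid
(49,263,332): 49+263 ≤ 332 → not valid
(218,379,421): 218+379 > 421 → valid
(106,208,325): 106+208 ≤ 325 → not valid
(315,370,381): 315+370 > 381 → valid
(250,293,599): 250+293 ≤ 599 → not valid
4 of the 7 triples form a triangle.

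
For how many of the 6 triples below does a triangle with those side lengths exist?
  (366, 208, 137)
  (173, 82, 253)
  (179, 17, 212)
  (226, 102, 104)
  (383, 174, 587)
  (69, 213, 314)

1

(137,208,366): 137+208 ≤ 366 → not valid
(82,173,253): 82+173 > 253 → valid
(17,179,212): 17+179 ≤ 212 → not valid
(102,104,226): 102+104 ≤ 226 → not valid
(174,383,587): 174+383 ≤ 587 → not valid
(69,213,314): 69+213 ≤ 314 → not valid
1 of the 6 triples forms a triangle.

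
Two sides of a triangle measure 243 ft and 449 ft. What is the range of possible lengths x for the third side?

206 < x < 692

By the triangle inequality, x must be less than 243 + 449 = 692 and greater than |243 − 449| = 206.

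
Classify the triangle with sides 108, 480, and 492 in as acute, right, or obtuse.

Compare the square of the longest side to the sum of squares of the other two: 108² + 480² = 242064 = 492².

right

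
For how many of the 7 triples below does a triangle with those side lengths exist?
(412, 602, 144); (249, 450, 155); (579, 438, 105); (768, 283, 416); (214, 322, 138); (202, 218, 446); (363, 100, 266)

(144,412,602): 144+412 ≤ 602 → not valid
(155,249,450): 155+249 ≤ 450 → not valid
(105,438,579): 105+438 ≤ 579 → not valid
(283,416,768): 283+416 ≤ 768 → not valid
(138,214,322): 138+214 > 322 → valid
(202,218,446): 202+218 ≤ 446 → not valid
(100,266,363): 100+266 > 363 → valid
2 of the 7 triples form a triangle.

2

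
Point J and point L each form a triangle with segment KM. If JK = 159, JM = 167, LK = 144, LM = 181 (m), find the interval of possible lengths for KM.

37 < KM < 325

From triangle JKM: |159 − 167| < KM < 159 + 167, i.e. 8 < KM < 326.
From triangle LKM: 37 < KM < 325.
Both must hold, so KM lies in the intersection.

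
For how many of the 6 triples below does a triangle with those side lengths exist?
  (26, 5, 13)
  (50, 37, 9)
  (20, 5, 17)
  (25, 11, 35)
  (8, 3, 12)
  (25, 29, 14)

(5,13,26): 5+13 ≤ 26 → not valid
(9,37,50): 9+37 ≤ 50 → not valid
(5,17,20): 5+17 > 20 → valid
(11,25,35): 11+25 > 35 → valid
(3,8,12): 3+8 ≤ 12 → not valid
(14,25,29): 14+25 > 29 → valid
3 of the 6 triples form a triangle.

3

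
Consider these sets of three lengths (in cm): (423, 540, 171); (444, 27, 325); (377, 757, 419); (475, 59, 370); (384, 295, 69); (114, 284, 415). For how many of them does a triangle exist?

(171,423,540): 171+423 > 540 → valid
(27,325,444): 27+325 ≤ 444 → not valid
(377,419,757): 377+419 > 757 → valid
(59,370,475): 59+370 ≤ 475 → not valid
(69,295,384): 69+295 ≤ 384 → not valid
(114,284,415): 114+284 ≤ 415 → not valid
2 of the 6 triples form a triangle.

2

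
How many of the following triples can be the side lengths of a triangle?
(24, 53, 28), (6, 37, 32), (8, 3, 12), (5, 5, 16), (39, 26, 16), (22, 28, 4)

2

(24,28,53): 24+28 ≤ 53 → not valid
(6,32,37): 6+32 > 37 → valid
(3,8,12): 3+8 ≤ 12 → not valid
(5,5,16): 5+5 ≤ 16 → not valid
(16,26,39): 16+26 > 39 → valid
(4,22,28): 4+22 ≤ 28 → not valid
2 of the 6 triples form a triangle.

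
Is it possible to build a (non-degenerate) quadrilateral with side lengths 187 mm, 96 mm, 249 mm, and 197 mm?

Yes

A quadrilateral exists iff every side is shorter than the sum of the others — equivalently, the longest side is less than the sum of the rest.
Longest side 249 < 480 (sum of the remaining 3), so yes.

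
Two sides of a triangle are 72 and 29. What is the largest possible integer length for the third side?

100

The third side must be strictly less than 72 + 29 = 101.
The largest integer below 101 is 100.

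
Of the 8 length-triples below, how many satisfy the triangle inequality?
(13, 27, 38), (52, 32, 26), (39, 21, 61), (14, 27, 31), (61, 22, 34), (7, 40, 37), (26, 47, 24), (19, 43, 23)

5

(13,27,38): 13+27 > 38 → valid
(26,32,52): 26+32 > 52 → valid
(21,39,61): 21+39 ≤ 61 → not valid
(14,27,31): 14+27 > 31 → valid
(22,34,61): 22+34 ≤ 61 → not valid
(7,37,40): 7+37 > 40 → valid
(24,26,47): 24+26 > 47 → valid
(19,23,43): 19+23 ≤ 43 → not valid
5 of the 8 triples form a triangle.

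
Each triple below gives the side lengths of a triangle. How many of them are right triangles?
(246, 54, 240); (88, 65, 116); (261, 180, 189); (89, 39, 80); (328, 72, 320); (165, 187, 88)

(246,54,240): 54²+240² = 60516 = 246² → right
(88,65,116): 65²+88² = 11969 < 13456 = 116² → obtuse
(261,180,189): 180²+189² = 68121 = 261² → right
(89,39,80): 39²+80² = 7921 = 89² → right
(328,72,320): 72²+320² = 107584 = 328² → right
(165,187,88): 88²+165² = 34969 = 187² → right
5 of the 6 are right.

5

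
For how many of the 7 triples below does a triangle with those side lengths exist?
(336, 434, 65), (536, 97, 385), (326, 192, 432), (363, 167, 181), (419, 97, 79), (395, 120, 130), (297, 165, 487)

1

(65,336,434): 65+336 ≤ 434 → not valid
(97,385,536): 97+385 ≤ 536 → not valid
(192,326,432): 192+326 > 432 → valid
(167,181,363): 167+181 ≤ 363 → not valid
(79,97,419): 79+97 ≤ 419 → not valid
(120,130,395): 120+130 ≤ 395 → not valid
(165,297,487): 165+297 ≤ 487 → not valid
1 of the 7 triples forms a triangle.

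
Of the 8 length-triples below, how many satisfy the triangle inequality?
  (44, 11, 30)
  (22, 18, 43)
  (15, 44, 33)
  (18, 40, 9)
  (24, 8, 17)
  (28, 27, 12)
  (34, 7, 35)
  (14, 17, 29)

(11,30,44): 11+30 ≤ 44 → not valid
(18,22,43): 18+22 ≤ 43 → not valid
(15,33,44): 15+33 > 44 → valid
(9,18,40): 9+18 ≤ 40 → not valid
(8,17,24): 8+17 > 24 → valid
(12,27,28): 12+27 > 28 → valid
(7,34,35): 7+34 > 35 → valid
(14,17,29): 14+17 > 29 → valid
5 of the 8 triples form a triangle.

5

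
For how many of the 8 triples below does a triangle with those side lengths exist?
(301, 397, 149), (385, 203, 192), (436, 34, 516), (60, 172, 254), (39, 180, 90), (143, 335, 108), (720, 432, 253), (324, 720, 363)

2

(149,301,397): 149+301 > 397 → valid
(192,203,385): 192+203 > 385 → valid
(34,436,516): 34+436 ≤ 516 → not valid
(60,172,254): 60+172 ≤ 254 → not valid
(39,90,180): 39+90 ≤ 180 → not valid
(108,143,335): 108+143 ≤ 335 → not valid
(253,432,720): 253+432 ≤ 720 → not valid
(324,363,720): 324+363 ≤ 720 → not valid
2 of the 8 triples form a triangle.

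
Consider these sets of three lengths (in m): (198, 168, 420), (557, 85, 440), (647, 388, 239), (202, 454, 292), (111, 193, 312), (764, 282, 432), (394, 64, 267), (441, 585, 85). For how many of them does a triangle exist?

1

(168,198,420): 168+198 ≤ 420 → not valid
(85,440,557): 85+440 ≤ 557 → not valid
(239,388,647): 239+388 ≤ 647 → not valid
(202,292,454): 202+292 > 454 → valid
(111,193,312): 111+193 ≤ 312 → not valid
(282,432,764): 282+432 ≤ 764 → not valid
(64,267,394): 64+267 ≤ 394 → not valid
(85,441,585): 85+441 ≤ 585 → not valid
1 of the 8 triples forms a triangle.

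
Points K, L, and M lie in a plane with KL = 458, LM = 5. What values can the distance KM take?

453 ≤ KM ≤ 463

By the triangle inequality, |458 − 5| ≤ KM ≤ 458 + 5.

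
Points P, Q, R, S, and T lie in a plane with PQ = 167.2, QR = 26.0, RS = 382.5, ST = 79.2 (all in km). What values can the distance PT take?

The maximum is all hops collinear in one direction: 167.2 + 26.0 + 382.5 + 79.2 = 654.9.
The longest hop is 382.5; the others sum to 272.4. Folding the others back against it leaves at least 382.5 − 272.4 = 110.1.

110.1 ≤ PT ≤ 654.9 km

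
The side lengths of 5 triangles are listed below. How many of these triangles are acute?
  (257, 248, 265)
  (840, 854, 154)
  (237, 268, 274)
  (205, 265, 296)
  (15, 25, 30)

3

(257,248,265): 248²+257² = 127553 > 70225 = 265² → acute
(840,854,154): 154²+840² = 729316 = 854² → right
(237,268,274): 237²+268² = 127993 > 75076 = 274² → acute
(205,265,296): 205²+265² = 112250 > 87616 = 296² → acute
(15,25,30): 15²+25² = 850 < 900 = 30² → obtuse
3 of the 5 are acute.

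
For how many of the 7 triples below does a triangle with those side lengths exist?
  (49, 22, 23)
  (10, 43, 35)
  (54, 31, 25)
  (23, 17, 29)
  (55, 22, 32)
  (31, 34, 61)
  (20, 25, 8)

5

(22,23,49): 22+23 ≤ 49 → not valid
(10,35,43): 10+35 > 43 → valid
(25,31,54): 25+31 > 54 → valid
(17,23,29): 17+23 > 29 → valid
(22,32,55): 22+32 ≤ 55 → not valid
(31,34,61): 31+34 > 61 → valid
(8,20,25): 8+20 > 25 → valid
5 of the 7 triples form a triangle.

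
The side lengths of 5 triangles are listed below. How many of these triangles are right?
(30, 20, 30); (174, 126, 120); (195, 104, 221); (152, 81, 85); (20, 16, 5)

(30,20,30): 20²+30² = 1300 > 900 = 30² → acute
(174,126,120): 120²+126² = 30276 = 174² → right
(195,104,221): 104²+195² = 48841 = 221² → right
(152,81,85): 81²+85² = 13786 < 23104 = 152² → obtuse
(20,16,5): 5²+16² = 281 < 400 = 20² → obtuse
2 of the 5 are right.

2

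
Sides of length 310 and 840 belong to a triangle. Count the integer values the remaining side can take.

619

The third side lies in the open interval (530, 1150).
Integers from 531 to 1149 inclusive: 1149 − 531 + 1 = 619.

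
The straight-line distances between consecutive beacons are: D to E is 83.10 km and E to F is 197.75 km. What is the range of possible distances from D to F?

114.65 ≤ DF ≤ 280.85 km

By the triangle inequality, |83.10 − 197.75| ≤ DF ≤ 83.10 + 197.75.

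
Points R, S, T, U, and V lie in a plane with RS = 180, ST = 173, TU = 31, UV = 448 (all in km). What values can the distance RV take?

The maximum is all hops collinear in one direction: 180 + 173 + 31 + 448 = 832.
The longest hop is 448; the others sum to 384. Folding the others back against it leaves at least 448 − 384 = 64.

64 ≤ RV ≤ 832 km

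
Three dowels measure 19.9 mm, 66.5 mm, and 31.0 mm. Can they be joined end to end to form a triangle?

The longest side is 66.5, but the other two sum to only 50.9.
50.9 < 66.5, so the triangle inequality fails.

No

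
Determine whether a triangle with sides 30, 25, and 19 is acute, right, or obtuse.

acute

Compare the square of the longest side to the sum of squares of the other two: 19² + 25² = 986 > 900 = 30².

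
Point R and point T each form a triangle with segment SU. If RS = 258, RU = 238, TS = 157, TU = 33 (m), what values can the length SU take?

From triangle RSU: |258 − 238| < SU < 258 + 238, i.e. 20 < SU < 496.
From triangle TSU: 124 < SU < 190.
Both must hold, so SU lies in the intersection.

124 < SU < 190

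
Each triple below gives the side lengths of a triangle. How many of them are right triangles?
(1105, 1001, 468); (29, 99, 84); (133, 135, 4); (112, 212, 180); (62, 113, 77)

2

(1105,1001,468): 468²+1001² = 1221025 = 1105² → right
(29,99,84): 29²+84² = 7897 < 9801 = 99² → obtuse
(133,135,4): 4²+133² = 17705 < 18225 = 135² → obtuse
(112,212,180): 112²+180² = 44944 = 212² → right
(62,113,77): 62²+77² = 9773 < 12769 = 113² → obtuse
2 of the 5 are right.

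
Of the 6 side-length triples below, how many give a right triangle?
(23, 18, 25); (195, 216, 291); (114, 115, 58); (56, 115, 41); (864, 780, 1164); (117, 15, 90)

(23,18,25): 18²+23² = 853 > 625 = 25² → acute
(195,216,291): 195²+216² = 84681 = 291² → right
(114,115,58): 58²+114² = 16360 > 13225 = 115² → acute
(56,115,41): 41+56 ≤ 115, not a triangle
(864,780,1164): 780²+864² = 1354896 = 1164² → right
(117,15,90): 15+90 ≤ 117, not a triangle
2 of the 6 are right.

2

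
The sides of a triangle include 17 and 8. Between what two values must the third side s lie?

By the triangle inequality, s must be less than 17 + 8 = 25 and greater than |17 − 8| = 9.

9 < s < 25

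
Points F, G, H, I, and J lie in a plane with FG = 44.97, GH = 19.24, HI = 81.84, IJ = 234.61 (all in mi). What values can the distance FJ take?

The maximum is all hops collinear in one direction: 44.97 + 19.24 + 81.84 + 234.61 = 380.66.
The longest hop is 234.61; the others sum to 146.05. Folding the others back against it leaves at least 234.61 − 146.05 = 88.56.

88.56 ≤ FJ ≤ 380.66 mi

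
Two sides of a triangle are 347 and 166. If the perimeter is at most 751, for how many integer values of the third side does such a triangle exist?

57

Triangle inequality: 181 < x < 513. Perimeter ≤ 751 gives x ≤ 751 − 347 − 166 = 238.
So 181 < x ≤ 238; integers 182 through 238: 57 values.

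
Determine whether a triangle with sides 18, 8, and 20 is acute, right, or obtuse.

Compare the square of the longest side to the sum of squares of the other two: 8² + 18² = 388 < 400 = 20².

obtuse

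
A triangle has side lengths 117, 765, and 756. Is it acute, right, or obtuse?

right

Compare the square of the longest side to the sum of squares of the other two: 117² + 756² = 585225 = 765².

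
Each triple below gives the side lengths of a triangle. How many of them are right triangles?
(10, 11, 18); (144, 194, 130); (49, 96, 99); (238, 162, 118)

(10,11,18): 10²+11² = 221 < 324 = 18² → obtuse
(144,194,130): 130²+144² = 37636 = 194² → right
(49,96,99): 49²+96² = 11617 > 9801 = 99² → acute
(238,162,118): 118²+162² = 40168 < 56644 = 238² → obtuse
1 of the 4 is right.

1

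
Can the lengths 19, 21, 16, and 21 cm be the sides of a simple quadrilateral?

A quadrilateral exists iff every side is shorter than the sum of the others — equivalently, the longest side is less than the sum of the rest.
Longest side 21 < 56 (sum of the remaining 3), so yes.

Yes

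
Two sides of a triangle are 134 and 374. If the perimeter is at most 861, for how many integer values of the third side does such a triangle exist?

Triangle inequality: 240 < x < 508. Perimeter ≤ 861 gives x ≤ 861 − 134 − 374 = 353.
So 240 < x ≤ 353; integers 241 through 353: 113 values.

113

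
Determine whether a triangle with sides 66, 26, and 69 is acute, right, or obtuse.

acute

Compare the square of the longest side to the sum of squares of the other two: 26² + 66² = 5032 > 4761 = 69².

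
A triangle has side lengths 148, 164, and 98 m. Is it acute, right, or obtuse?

acute

Compare the square of the longest side to the sum of squares of the other two: 98² + 148² = 31508 > 26896 = 164².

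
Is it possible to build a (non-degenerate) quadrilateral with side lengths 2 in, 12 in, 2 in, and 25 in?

For a quadrilateral, each side must be shorter than the sum of the others.
Here the longest side is 25, but the remaining 3 sides sum to only 16.

No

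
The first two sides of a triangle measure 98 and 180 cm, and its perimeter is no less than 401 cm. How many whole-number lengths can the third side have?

Triangle inequality: 82 < x < 278. Perimeter ≥ 401 gives x ≥ 401 − 98 − 180 = 123.
So 123 ≤ x < 278; integers 123 through 277: 155 values.

155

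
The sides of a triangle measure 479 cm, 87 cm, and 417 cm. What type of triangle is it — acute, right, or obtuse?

obtuse

Compare the square of the longest side to the sum of squares of the other two: 87² + 417² = 181458 < 229441 = 479².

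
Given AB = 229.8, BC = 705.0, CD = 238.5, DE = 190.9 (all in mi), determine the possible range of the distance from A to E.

45.8 ≤ AE ≤ 1364.2 mi

The maximum is all hops collinear in one direction: 229.8 + 705.0 + 238.5 + 190.9 = 1364.2.
The longest hop is 705.0; the others sum to 659.2. Folding the others back against it leaves at least 705.0 − 659.2 = 45.8.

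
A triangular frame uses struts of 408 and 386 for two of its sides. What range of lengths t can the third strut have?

22 < t < 794

By the triangle inequality, t must be less than 408 + 386 = 794 and greater than |408 − 386| = 22.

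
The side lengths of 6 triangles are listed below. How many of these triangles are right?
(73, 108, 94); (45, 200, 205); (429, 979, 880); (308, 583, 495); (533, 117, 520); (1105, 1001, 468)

(73,108,94): 73²+94² = 14165 > 11664 = 108² → acute
(45,200,205): 45²+200² = 42025 = 205² → right
(429,979,880): 429²+880² = 958441 = 979² → right
(308,583,495): 308²+495² = 339889 = 583² → right
(533,117,520): 117²+520² = 284089 = 533² → right
(1105,1001,468): 468²+1001² = 1221025 = 1105² → right
5 of the 6 are right.

5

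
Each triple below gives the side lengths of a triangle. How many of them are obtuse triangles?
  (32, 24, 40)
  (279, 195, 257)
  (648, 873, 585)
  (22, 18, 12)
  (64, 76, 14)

(32,24,40): 24²+32² = 1600 = 40² → right
(279,195,257): 195²+257² = 104074 > 77841 = 279² → acute
(648,873,585): 585²+648² = 762129 = 873² → right
(22,18,12): 12²+18² = 468 < 484 = 22² → obtuse
(64,76,14): 14²+64² = 4292 < 5776 = 76² → obtuse
2 of the 5 are obtuse.

2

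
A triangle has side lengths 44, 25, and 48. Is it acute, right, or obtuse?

acute

Compare the square of the longest side to the sum of squares of the other two: 25² + 44² = 2561 > 2304 = 48².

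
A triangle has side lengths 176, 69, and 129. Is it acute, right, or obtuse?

obtuse

Compare the square of the longest side to the sum of squares of the other two: 69² + 129² = 21402 < 30976 = 176².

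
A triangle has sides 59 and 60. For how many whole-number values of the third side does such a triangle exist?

117

The third side lies in the open interval (1, 119).
Integers from 2 to 118 inclusive: 118 − 2 + 1 = 117.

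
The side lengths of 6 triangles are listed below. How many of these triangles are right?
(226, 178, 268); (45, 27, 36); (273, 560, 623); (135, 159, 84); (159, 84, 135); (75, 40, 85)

(226,178,268): 178²+226² = 82760 > 71824 = 268² → acute
(45,27,36): 27²+36² = 2025 = 45² → right
(273,560,623): 273²+560² = 388129 = 623² → right
(135,159,84): 84²+135² = 25281 = 159² → right
(159,84,135): 84²+135² = 25281 = 159² → right
(75,40,85): 40²+75² = 7225 = 85² → right
5 of the 6 are right.

5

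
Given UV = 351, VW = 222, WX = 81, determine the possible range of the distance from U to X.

The maximum is all hops collinear in one direction: 351 + 222 + 81 = 654.
The longest hop is 351; the others sum to 303. Folding the others back against it leaves at least 351 − 303 = 48.

48 ≤ UX ≤ 654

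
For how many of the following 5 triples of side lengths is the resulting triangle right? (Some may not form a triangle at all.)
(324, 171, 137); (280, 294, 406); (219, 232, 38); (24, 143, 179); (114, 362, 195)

1

(324,171,137): 137+171 ≤ 324, not a triangle
(280,294,406): 280²+294² = 164836 = 406² → right
(219,232,38): 38²+219² = 49405 < 53824 = 232² → obtuse
(24,143,179): 24+143 ≤ 179, not a triangle
(114,362,195): 114+195 ≤ 362, not a triangle
1 of the 5 is right.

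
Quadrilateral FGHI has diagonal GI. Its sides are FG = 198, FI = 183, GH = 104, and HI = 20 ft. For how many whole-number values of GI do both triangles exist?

39

From triangle FGI: 15 < GI < 381.
From triangle HGI: 84 < GI < 124.
Intersection: 84 < GI < 124, so integers 85 through 123: 39 values.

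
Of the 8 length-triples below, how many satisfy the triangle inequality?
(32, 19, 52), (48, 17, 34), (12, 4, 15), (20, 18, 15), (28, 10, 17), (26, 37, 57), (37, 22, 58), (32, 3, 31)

6

(19,32,52): 19+32 ≤ 52 → not valid
(17,34,48): 17+34 > 48 → valid
(4,12,15): 4+12 > 15 → valid
(15,18,20): 15+18 > 20 → valid
(10,17,28): 10+17 ≤ 28 → not valid
(26,37,57): 26+37 > 57 → valid
(22,37,58): 22+37 > 58 → valid
(3,31,32): 3+31 > 32 → valid
6 of the 8 triples form a triangle.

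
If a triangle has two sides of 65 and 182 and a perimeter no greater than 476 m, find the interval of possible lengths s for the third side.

Triangle inequality alone gives 117 < s < 247.
The perimeter condition gives s ≤ 476 − 65 − 182 = 229.
Intersecting the two: 117 < s ≤ 229.

117 < s ≤ 229 m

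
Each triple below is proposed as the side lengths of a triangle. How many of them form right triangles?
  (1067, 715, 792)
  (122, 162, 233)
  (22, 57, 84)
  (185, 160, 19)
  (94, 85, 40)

1

(1067,715,792): 715²+792² = 1138489 = 1067² → right
(122,162,233): 122²+162² = 41128 < 54289 = 233² → obtuse
(22,57,84): 22+57 ≤ 84, not a triangle
(185,160,19): 19+160 ≤ 185, not a triangle
(94,85,40): 40²+85² = 8825 < 8836 = 94² → obtuse
1 of the 5 is right.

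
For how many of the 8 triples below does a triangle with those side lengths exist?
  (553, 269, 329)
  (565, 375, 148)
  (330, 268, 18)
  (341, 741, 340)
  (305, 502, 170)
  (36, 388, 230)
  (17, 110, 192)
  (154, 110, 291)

(269,329,553): 269+329 > 553 → valid
(148,375,565): 148+375 ≤ 565 → not valid
(18,268,330): 18+268 ≤ 330 → not valid
(340,341,741): 340+341 ≤ 741 → not valid
(170,305,502): 170+305 ≤ 502 → not valid
(36,230,388): 36+230 ≤ 388 → not valid
(17,110,192): 17+110 ≤ 192 → not valid
(110,154,291): 110+154 ≤ 291 → not valid
1 of the 8 triples forms a triangle.

1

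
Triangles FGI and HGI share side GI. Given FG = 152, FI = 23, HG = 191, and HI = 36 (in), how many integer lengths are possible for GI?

19

From triangle FGI: 129 < GI < 175.
From triangle HGI: 155 < GI < 227.
Intersection: 155 < GI < 175, so integers 156 through 174: 19 values.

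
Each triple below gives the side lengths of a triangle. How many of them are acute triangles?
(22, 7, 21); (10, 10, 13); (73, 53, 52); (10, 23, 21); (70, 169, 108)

(22,7,21): 7²+21² = 490 > 484 = 22² → acute
(10,10,13): 10²+10² = 200 > 169 = 13² → acute
(73,53,52): 52²+53² = 5513 > 5329 = 73² → acute
(10,23,21): 10²+21² = 541 > 529 = 23² → acute
(70,169,108): 70²+108² = 16564 < 28561 = 169² → obtuse
4 of the 5 are acute.

4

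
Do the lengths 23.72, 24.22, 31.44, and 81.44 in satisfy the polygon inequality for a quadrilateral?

For a quadrilateral, each side must be shorter than the sum of the others.
Here the longest side is 81.44, but the remaining 3 sides sum to only 79.38.

No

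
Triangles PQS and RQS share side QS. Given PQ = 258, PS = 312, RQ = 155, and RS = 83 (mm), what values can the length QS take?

72 < QS < 238

From triangle PQS: |258 − 312| < QS < 258 + 312, i.e. 54 < QS < 570.
From triangle RQS: 72 < QS < 238.
Both must hold, so QS lies in the intersection.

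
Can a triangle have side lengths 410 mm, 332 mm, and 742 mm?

The two shorter sides sum to 742, exactly equal to the longest side 742.
That gives only a degenerate (flat) triangle — the inequality must be strict.

No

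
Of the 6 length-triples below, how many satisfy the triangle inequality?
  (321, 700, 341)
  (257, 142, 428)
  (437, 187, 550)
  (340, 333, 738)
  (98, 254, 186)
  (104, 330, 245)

3

(321,341,700): 321+341 ≤ 700 → not valid
(142,257,428): 142+257 ≤ 428 → not valid
(187,437,550): 187+437 > 550 → valid
(333,340,738): 333+340 ≤ 738 → not valid
(98,186,254): 98+186 > 254 → valid
(104,245,330): 104+245 > 330 → valid
3 of the 6 triples form a triangle.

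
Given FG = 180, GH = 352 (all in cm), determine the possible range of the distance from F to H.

172 ≤ FH ≤ 532 cm

By the triangle inequality, |180 − 352| ≤ FH ≤ 180 + 352.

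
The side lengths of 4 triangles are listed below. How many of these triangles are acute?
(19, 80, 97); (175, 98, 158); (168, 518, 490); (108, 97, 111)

2

(19,80,97): 19²+80² = 6761 < 9409 = 97² → obtuse
(175,98,158): 98²+158² = 34568 > 30625 = 175² → acute
(168,518,490): 168²+490² = 268324 = 518² → right
(108,97,111): 97²+108² = 21073 > 12321 = 111² → acute
2 of the 4 are acute.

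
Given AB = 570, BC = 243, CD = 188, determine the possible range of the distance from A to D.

The maximum is all hops collinear in one direction: 570 + 243 + 188 = 1001.
The longest hop is 570; the others sum to 431. Folding the others back against it leaves at least 570 − 431 = 139.

139 ≤ AD ≤ 1001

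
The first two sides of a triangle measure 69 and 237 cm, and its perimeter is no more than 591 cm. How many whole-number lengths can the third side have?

Triangle inequality: 168 < x < 306. Perimeter ≤ 591 gives x ≤ 591 − 69 − 237 = 285.
So 168 < x ≤ 285; integers 169 through 285: 117 values.

117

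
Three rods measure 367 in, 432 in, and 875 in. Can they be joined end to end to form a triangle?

The longest side is 875, but the other two sum to only 799.
799 < 875, so the triangle inequality fails.

No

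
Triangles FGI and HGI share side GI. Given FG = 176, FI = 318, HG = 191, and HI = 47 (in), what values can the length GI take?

From triangle FGI: |176 − 318| < GI < 176 + 318, i.e. 142 < GI < 494.
From triangle HGI: 144 < GI < 238.
Both must hold, so GI lies in the intersection.

144 < GI < 238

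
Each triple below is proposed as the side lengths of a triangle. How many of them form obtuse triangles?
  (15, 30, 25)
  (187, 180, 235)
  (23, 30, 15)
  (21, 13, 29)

(15,30,25): 15²+25² = 850 < 900 = 30² → obtuse
(187,180,235): 180²+187² = 67369 > 55225 = 235² → acute
(23,30,15): 15²+23² = 754 < 900 = 30² → obtuse
(21,13,29): 13²+21² = 610 < 841 = 29² → obtuse
3 of the 4 are obtuse.

3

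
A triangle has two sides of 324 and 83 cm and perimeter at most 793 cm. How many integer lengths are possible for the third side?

145

Triangle inequality: 241 < x < 407. Perimeter ≤ 793 gives x ≤ 793 − 324 − 83 = 386.
So 241 < x ≤ 386; integers 242 through 386: 145 values.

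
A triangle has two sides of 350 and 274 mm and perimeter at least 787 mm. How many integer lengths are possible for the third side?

461

Triangle inequality: 76 < x < 624. Perimeter ≥ 787 gives x ≥ 787 − 350 − 274 = 163.
So 163 ≤ x < 624; integers 163 through 623: 461 values.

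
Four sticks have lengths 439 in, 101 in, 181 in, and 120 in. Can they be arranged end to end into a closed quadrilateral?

No

For a quadrilateral, each side must be shorter than the sum of the others.
Here the longest side is 439, but the remaining 3 sides sum to only 402.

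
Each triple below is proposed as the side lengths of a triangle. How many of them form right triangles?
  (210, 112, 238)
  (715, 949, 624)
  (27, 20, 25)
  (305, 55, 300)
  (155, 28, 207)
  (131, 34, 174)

(210,112,238): 112²+210² = 56644 = 238² → right
(715,949,624): 624²+715² = 900601 = 949² → right
(27,20,25): 20²+25² = 1025 > 729 = 27² → acute
(305,55,300): 55²+300² = 93025 = 305² → right
(155,28,207): 28+155 ≤ 207, not a triangle
(131,34,174): 34+131 ≤ 174, not a triangle
3 of the 6 are right.

3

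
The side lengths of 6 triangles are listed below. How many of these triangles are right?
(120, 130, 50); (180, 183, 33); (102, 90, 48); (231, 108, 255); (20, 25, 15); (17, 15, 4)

(120,130,50): 50²+120² = 16900 = 130² → right
(180,183,33): 33²+180² = 33489 = 183² → right
(102,90,48): 48²+90² = 10404 = 102² → right
(231,108,255): 108²+231² = 65025 = 255² → right
(20,25,15): 15²+20² = 625 = 25² → right
(17,15,4): 4²+15² = 241 < 289 = 17² → obtuse
5 of the 6 are right.

5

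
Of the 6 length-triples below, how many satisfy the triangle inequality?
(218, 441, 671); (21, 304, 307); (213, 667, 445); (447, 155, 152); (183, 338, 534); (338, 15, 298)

(218,441,671): 218+441 ≤ 671 → not valid
(21,304,307): 21+304 > 307 → valid
(213,445,667): 213+445 ≤ 667 → not valid
(152,155,447): 152+155 ≤ 447 → not valid
(183,338,534): 183+338 ≤ 534 → not valid
(15,298,338): 15+298 ≤ 338 → not valid
1 of the 6 triples forms a triangle.

1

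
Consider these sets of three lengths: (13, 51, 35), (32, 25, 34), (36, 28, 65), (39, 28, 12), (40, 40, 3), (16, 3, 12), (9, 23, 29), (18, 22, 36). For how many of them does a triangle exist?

5

(13,35,51): 13+35 ≤ 51 → not valid
(25,32,34): 25+32 > 34 → valid
(28,36,65): 28+36 ≤ 65 → not valid
(12,28,39): 12+28 > 39 → valid
(3,40,40): 3+40 > 40 → valid
(3,12,16): 3+12 ≤ 16 → not valid
(9,23,29): 9+23 > 29 → valid
(18,22,36): 18+22 > 36 → valid
5 of the 8 triples form a triangle.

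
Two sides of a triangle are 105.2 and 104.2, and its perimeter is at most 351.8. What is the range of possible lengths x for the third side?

Triangle inequality alone gives 1.0 < x < 209.4.
The perimeter condition gives x ≤ 351.8 − 105.2 − 104.2 = 142.4.
Intersecting the two: 1.0 < x ≤ 142.4.

1.0 < x ≤ 142.4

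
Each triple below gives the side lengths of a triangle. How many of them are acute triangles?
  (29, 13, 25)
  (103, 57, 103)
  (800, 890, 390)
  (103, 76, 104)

(29,13,25): 13²+25² = 794 < 841 = 29² → obtuse
(103,57,103): 57²+103² = 13858 > 10609 = 103² → acute
(800,890,390): 390²+800² = 792100 = 890² → right
(103,76,104): 76²+103² = 16385 > 10816 = 104² → acute
2 of the 4 are acute.

2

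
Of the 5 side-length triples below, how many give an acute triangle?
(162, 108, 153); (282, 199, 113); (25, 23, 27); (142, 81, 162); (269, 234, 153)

(162,108,153): 108²+153² = 35073 > 26244 = 162² → acute
(282,199,113): 113²+199² = 52370 < 79524 = 282² → obtuse
(25,23,27): 23²+25² = 1154 > 729 = 27² → acute
(142,81,162): 81²+142² = 26725 > 26244 = 162² → acute
(269,234,153): 153²+234² = 78165 > 72361 = 269² → acute
4 of the 5 are acute.

4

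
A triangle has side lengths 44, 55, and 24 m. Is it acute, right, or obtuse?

Compare the square of the longest side to the sum of squares of the other two: 24² + 44² = 2512 < 3025 = 55².

obtuse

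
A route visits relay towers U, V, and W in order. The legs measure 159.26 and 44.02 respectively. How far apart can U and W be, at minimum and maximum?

115.24 ≤ UW ≤ 203.28

By the triangle inequality, |159.26 − 44.02| ≤ UW ≤ 159.26 + 44.02.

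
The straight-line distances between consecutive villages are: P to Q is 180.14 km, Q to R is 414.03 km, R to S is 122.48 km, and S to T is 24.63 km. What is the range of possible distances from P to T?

The maximum is all hops collinear in one direction: 180.14 + 414.03 + 122.48 + 24.63 = 741.28.
The longest hop is 414.03; the others sum to 327.25. Folding the others back against it leaves at least 414.03 − 327.25 = 86.78.

86.78 ≤ PT ≤ 741.28 km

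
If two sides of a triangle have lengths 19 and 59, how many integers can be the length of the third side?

37

The third side lies in the open interval (40, 78).
Integers from 41 to 77 inclusive: 77 − 41 + 1 = 37.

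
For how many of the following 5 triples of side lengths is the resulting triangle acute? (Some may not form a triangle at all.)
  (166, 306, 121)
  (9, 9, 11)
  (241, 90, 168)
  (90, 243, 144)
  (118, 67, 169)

(166,306,121): 121+166 ≤ 306, not a triangle
(9,9,11): 9²+9² = 162 > 121 = 11² → acute
(241,90,168): 90²+168² = 36324 < 58081 = 241² → obtuse
(90,243,144): 90+144 ≤ 243, not a triangle
(118,67,169): 67²+118² = 18413 < 28561 = 169² → obtuse
1 of the 5 is acute.

1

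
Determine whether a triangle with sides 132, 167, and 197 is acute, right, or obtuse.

acute

Compare the square of the longest side to the sum of squares of the other two: 132² + 167² = 45313 > 38809 = 197².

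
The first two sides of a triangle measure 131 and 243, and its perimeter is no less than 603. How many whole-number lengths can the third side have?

Triangle inequality: 112 < x < 374. Perimeter ≥ 603 gives x ≥ 603 − 131 − 243 = 229.
So 229 ≤ x < 374; integers 229 through 373: 145 values.

145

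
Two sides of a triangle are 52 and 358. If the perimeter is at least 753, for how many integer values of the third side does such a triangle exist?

Triangle inequality: 306 < x < 410. Perimeter ≥ 753 gives x ≥ 753 − 52 − 358 = 343.
So 343 ≤ x < 410; integers 343 through 409: 67 values.

67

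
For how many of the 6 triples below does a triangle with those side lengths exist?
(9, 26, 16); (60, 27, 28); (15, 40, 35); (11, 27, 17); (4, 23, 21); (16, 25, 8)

3

(9,16,26): 9+16 ≤ 26 → not valid
(27,28,60): 27+28 ≤ 60 → not valid
(15,35,40): 15+35 > 40 → valid
(11,17,27): 11+17 > 27 → valid
(4,21,23): 4+21 > 23 → valid
(8,16,25): 8+16 ≤ 25 → not valid
3 of the 6 triples form a triangle.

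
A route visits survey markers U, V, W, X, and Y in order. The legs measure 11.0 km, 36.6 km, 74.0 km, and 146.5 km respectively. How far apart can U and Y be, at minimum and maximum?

24.9 ≤ UY ≤ 268.1 km

The maximum is all hops collinear in one direction: 11.0 + 36.6 + 74.0 + 146.5 = 268.1.
The longest hop is 146.5; the others sum to 121.6. Folding the others back against it leaves at least 146.5 − 121.6 = 24.9.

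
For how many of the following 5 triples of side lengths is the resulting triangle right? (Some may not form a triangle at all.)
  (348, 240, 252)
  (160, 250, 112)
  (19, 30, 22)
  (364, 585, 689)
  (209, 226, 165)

2

(348,240,252): 240²+252² = 121104 = 348² → right
(160,250,112): 112²+160² = 38144 < 62500 = 250² → obtuse
(19,30,22): 19²+22² = 845 < 900 = 30² → obtuse
(364,585,689): 364²+585² = 474721 = 689² → right
(209,226,165): 165²+209² = 70906 > 51076 = 226² → acute
2 of the 5 are right.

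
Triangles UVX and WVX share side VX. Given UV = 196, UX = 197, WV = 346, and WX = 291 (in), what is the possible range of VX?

From triangle UVX: |196 − 197| < VX < 196 + 197, i.e. 1 < VX < 393.
From triangle WVX: 55 < VX < 637.
Both must hold, so VX lies in the intersection.

55 < VX < 393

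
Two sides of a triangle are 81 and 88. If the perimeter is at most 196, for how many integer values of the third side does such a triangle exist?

20

Triangle inequality: 7 < x < 169. Perimeter ≤ 196 gives x ≤ 196 − 81 − 88 = 27.
So 7 < x ≤ 27; integers 8 through 27: 20 values.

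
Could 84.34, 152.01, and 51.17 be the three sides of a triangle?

No

The longest side is 152.01, but the other two sum to only 135.51.
135.51 < 152.01, so the triangle inequality fails.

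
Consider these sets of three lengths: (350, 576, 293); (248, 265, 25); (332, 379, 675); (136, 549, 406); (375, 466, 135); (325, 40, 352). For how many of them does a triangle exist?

5

(293,350,576): 293+350 > 576 → valid
(25,248,265): 25+248 > 265 → valid
(332,379,675): 332+379 > 675 → valid
(136,406,549): 136+406 ≤ 549 → not valid
(135,375,466): 135+375 > 466 → valid
(40,325,352): 40+325 > 352 → valid
5 of the 6 triples form a triangle.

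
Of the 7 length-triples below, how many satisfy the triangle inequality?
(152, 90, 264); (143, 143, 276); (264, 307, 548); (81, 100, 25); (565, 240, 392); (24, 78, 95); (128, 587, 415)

(90,152,264): 90+152 ≤ 264 → not valid
(143,143,276): 143+143 > 276 → valid
(264,307,548): 264+307 > 548 → valid
(25,81,100): 25+81 > 100 → valid
(240,392,565): 240+392 > 565 → valid
(24,78,95): 24+78 > 95 → valid
(128,415,587): 128+415 ≤ 587 → not valid
5 of the 7 triples form a triangle.

5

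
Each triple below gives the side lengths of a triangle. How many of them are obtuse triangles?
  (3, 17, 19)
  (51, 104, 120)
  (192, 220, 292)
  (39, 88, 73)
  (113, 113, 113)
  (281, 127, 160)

4

(3,17,19): 3²+17² = 298 < 361 = 19² → obtuse
(51,104,120): 51²+104² = 13417 < 14400 = 120² → obtuse
(192,220,292): 192²+220² = 85264 = 292² → right
(39,88,73): 39²+73² = 6850 < 7744 = 88² → obtuse
(113,113,113): 113²+113² = 25538 > 12769 = 113² → acute
(281,127,160): 127²+160² = 41729 < 78961 = 281² → obtuse
4 of the 6 are obtuse.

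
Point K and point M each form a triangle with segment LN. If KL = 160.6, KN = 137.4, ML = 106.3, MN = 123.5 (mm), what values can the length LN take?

23.2 < LN < 229.8

From triangle KLN: |160.6 − 137.4| < LN < 160.6 + 137.4, i.e. 23.2 < LN < 298.0.
From triangle MLN: 17.2 < LN < 229.8.
Both must hold, so LN lies in the intersection.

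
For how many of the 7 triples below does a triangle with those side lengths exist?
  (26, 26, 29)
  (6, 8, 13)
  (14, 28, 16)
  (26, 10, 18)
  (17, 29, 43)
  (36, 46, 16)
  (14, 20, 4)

6

(26,26,29): 26+26 > 29 → valid
(6,8,13): 6+8 > 13 → valid
(14,16,28): 14+16 > 28 → valid
(10,18,26): 10+18 > 26 → valid
(17,29,43): 17+29 > 43 → valid
(16,36,46): 16+36 > 46 → valid
(4,14,20): 4+14 ≤ 20 → not valid
6 of the 7 triples form a triangle.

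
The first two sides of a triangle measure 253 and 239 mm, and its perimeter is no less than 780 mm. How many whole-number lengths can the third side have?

204

Triangle inequality: 14 < x < 492. Perimeter ≥ 780 gives x ≥ 780 − 253 − 239 = 288.
So 288 ≤ x < 492; integers 288 through 491: 204 values.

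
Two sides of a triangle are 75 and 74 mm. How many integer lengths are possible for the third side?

147

The third side lies in the open interval (1, 149).
Integers from 2 to 148 inclusive: 148 − 2 + 1 = 147.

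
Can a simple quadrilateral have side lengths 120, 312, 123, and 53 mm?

No

For a quadrilateral, each side must be shorter than the sum of the others.
Here the longest side is 312, but the remaining 3 sides sum to only 296.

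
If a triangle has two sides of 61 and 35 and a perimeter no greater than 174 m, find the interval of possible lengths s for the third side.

Triangle inequality alone gives 26 < s < 96.
The perimeter condition gives s ≤ 174 − 61 − 35 = 78.
Intersecting the two: 26 < s ≤ 78.

26 < s ≤ 78 m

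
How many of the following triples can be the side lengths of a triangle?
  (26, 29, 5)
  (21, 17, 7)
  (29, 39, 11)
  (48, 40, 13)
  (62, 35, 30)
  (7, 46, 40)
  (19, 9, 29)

(5,26,29): 5+26 > 29 → valid
(7,17,21): 7+17 > 21 → valid
(11,29,39): 11+29 > 39 → valid
(13,40,48): 13+40 > 48 → valid
(30,35,62): 30+35 > 62 → valid
(7,40,46): 7+40 > 46 → valid
(9,19,29): 9+19 ≤ 29 → not valid
6 of the 7 triples form a triangle.

6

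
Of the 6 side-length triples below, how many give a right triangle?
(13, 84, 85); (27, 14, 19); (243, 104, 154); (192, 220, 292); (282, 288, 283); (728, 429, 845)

3

(13,84,85): 13²+84² = 7225 = 85² → right
(27,14,19): 14²+19² = 557 < 729 = 27² → obtuse
(243,104,154): 104²+154² = 34532 < 59049 = 243² → obtuse
(192,220,292): 192²+220² = 85264 = 292² → right
(282,288,283): 282²+283² = 159613 > 82944 = 288² → acute
(728,429,845): 429²+728² = 714025 = 845² → right
3 of the 6 are right.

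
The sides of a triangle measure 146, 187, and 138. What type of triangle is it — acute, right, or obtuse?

acute

Compare the square of the longest side to the sum of squares of the other two: 138² + 146² = 40360 > 34969 = 187².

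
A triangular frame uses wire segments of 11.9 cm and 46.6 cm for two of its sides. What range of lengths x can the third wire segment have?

34.7 < x < 58.5

By the triangle inequality, x must be less than 11.9 + 46.6 = 58.5 and greater than |11.9 − 46.6| = 34.7.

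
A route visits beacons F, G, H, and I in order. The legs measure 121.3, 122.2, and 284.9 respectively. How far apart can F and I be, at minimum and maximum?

41.4 ≤ FI ≤ 528.4

The maximum is all hops collinear in one direction: 121.3 + 122.2 + 284.9 = 528.4.
The longest hop is 284.9; the others sum to 243.5. Folding the others back against it leaves at least 284.9 − 243.5 = 41.4.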